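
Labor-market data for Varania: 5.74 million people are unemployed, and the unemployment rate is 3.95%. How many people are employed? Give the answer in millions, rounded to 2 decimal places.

About 139.58 million are employed.

Labor force = U / u = 5.74 / 0.0395 ≈ 145.32 million.
Employed = labor force − unemployed = 145.32 − 5.74 = 139.58 million.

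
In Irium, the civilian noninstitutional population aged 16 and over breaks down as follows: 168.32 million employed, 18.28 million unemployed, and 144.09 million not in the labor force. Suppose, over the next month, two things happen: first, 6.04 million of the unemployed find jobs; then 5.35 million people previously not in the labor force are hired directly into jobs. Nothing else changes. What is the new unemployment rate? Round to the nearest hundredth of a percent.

Initially, labor force = 168.32 + 18.28 = 186.60 million, so u = 18.28/186.60 = 9.80%.
After the first change, unemployed falls and employed rises by 6.04; labor force unchanged → E = 174.36, U = 12.24, labor force = 186.60 million.
After the second change, employed and labor force both rise by 5.35; unemployed unchanged → E = 179.71, U = 12.24, labor force = 191.95 million.
New unemployment rate = 12.24 / 191.95 = 6.38%.

New unemployment rate ≈ 6.38%.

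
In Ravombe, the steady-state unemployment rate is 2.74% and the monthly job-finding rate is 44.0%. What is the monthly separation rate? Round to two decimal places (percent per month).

From u* = s/(s+f): s = u·f/(1−u).
s = 0.0274 × 44.0 / (1 − 0.0274) = 1.2056 / 0.9726 ≈ 1.24% per month.

Separation rate ≈ 1.24% per month.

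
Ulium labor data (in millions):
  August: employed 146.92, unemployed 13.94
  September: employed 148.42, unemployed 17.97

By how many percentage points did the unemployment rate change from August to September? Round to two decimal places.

The unemployment rate changed by +2.13 percentage points.

August: labor force = 146.92 + 13.94 = 160.86; u = 13.94/160.86 = 8.67%.
September: labor force = 148.42 + 17.97 = 166.39; u = 17.97/166.39 = 10.80%.
Change = 10.80% − 8.67% = +2.13 pp.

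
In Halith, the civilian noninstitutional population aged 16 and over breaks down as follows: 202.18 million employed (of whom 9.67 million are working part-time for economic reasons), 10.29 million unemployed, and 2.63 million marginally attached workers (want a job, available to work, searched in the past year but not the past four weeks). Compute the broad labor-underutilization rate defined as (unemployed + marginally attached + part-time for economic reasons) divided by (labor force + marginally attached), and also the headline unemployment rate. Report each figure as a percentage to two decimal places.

Broad underutilization rate ≈ 10.50%; headline unemployment rate ≈ 4.84%.

Labor force = 202.18 + 10.29 = 212.47 million.
Numerator = 10.29 + 2.63 + 9.67 = 22.59 million.
Denominator = 212.47 + 2.63 = 215.10 million.
Broad rate = 22.59 / 215.10 = 10.50%.
Headline unemployment rate = 10.29 / 212.47 = 4.84%.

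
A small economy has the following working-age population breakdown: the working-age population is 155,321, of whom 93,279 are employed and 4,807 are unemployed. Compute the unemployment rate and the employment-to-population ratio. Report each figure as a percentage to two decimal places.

Labor force = employed + unemployed = 93,279 + 4,807 = 98,086.
Unemployment rate = 4,807 / 98,086 = 4.90%.
Employment-population ratio = 93,279 / 155,321 = 60.06%.

Unemployment rate ≈ 4.90%; employment-population ratio ≈ 60.06%.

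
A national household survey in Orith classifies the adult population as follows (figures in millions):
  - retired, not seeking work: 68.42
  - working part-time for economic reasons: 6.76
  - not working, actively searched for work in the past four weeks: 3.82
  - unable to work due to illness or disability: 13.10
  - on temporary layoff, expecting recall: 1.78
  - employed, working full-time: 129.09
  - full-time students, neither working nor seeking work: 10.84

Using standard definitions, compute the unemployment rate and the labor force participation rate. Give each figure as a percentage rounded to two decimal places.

Employed = 6.76 + 129.09 = 135.85 million (anyone who worked, including part-time for economic reasons, counts as employed).
Unemployed = 3.82 + 1.78 = 5.60 million (jobless and actively searching, or on temporary layoff).
Labor force = 135.85 + 5.60 = 141.45 million.
Not in labor force = 68.42 + 13.10 + 10.84 = 92.36 million (those not working and not actively searching are outside the labor force).
Civilian working-age population = 141.45 + 92.36 = 233.81 million.
Unemployment rate = 5.60 / 141.45 = 3.96%.
Labor force participation rate = 141.45 / 233.81 = 60.50%.

Unemployment rate ≈ 3.96%; labor force participation rate ≈ 60.50%.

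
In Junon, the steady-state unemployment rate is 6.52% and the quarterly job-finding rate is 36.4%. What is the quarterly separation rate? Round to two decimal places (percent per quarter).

Separation rate ≈ 2.54% per quarter.

From u* = s/(s+f): s = u·f/(1−u).
s = 0.0652 × 36.4 / (1 − 0.0652) = 2.3733 / 0.9348 ≈ 2.54% per quarter.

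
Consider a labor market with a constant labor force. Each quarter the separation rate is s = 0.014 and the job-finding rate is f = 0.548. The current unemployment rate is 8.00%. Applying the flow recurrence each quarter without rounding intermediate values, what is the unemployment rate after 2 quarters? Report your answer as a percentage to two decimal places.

Unemployment rate after two quarters ≈ 3.55%.

With a fixed labor force, u_{t+1} = u_t + s·(1−u_t) − f·u_t = u_t·(1−s−f) + s.
Here 1−s−f = 0.438 and s = 0.014.
u_1 = 0.080000 × 0.438 + 0.014 = 0.049040.
u_2 = 0.049040 × 0.438 + 0.014 = 0.035480.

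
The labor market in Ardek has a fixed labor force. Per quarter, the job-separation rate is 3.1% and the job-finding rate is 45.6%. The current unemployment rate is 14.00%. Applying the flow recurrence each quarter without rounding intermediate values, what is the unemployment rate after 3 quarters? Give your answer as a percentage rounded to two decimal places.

With a fixed labor force, u_{t+1} = u_t + s·(1−u_t) − f·u_t = u_t·(1−s−f) + s.
Here 1−s−f = 0.513 and s = 0.031.
u_1 = 0.140000 × 0.513 + 0.031 = 0.102820.
u_2 = 0.102820 × 0.513 + 0.031 = 0.083747.
u_3 = 0.083747 × 0.513 + 0.031 = 0.073962.

Unemployment rate after three quarters ≈ 7.40%.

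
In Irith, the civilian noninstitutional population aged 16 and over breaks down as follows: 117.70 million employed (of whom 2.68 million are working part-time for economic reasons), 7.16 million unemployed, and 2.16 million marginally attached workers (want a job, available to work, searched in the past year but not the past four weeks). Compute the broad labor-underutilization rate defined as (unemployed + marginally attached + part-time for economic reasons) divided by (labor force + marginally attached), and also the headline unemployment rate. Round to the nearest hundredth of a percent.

Labor force = 117.70 + 7.16 = 124.86 million.
Numerator = 7.16 + 2.16 + 2.68 = 12.00 million.
Denominator = 124.86 + 2.16 = 127.02 million.
Broad rate = 12.00 / 127.02 = 9.45%.
Headline unemployment rate = 7.16 / 124.86 = 5.73%.

Broad underutilization rate ≈ 9.45%; headline unemployment rate ≈ 5.73%.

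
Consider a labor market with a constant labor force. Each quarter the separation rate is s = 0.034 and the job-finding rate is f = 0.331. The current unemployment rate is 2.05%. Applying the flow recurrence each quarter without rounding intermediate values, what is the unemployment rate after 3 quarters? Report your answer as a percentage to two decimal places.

With a fixed labor force, u_{t+1} = u_t + s·(1−u_t) − f·u_t = u_t·(1−s−f) + s.
Here 1−s−f = 0.635 and s = 0.034.
u_1 = 0.020500 × 0.635 + 0.034 = 0.047018.
u_2 = 0.047018 × 0.635 + 0.034 = 0.063856.
u_3 = 0.063856 × 0.635 + 0.034 = 0.074549.

Unemployment rate after three quarters ≈ 7.45%.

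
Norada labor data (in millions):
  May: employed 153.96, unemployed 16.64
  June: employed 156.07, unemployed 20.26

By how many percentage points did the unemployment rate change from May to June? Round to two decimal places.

May: labor force = 153.96 + 16.64 = 170.60; u = 16.64/170.60 = 9.75%.
June: labor force = 156.07 + 20.26 = 176.33; u = 20.26/176.33 = 11.49%.
Change = 11.49% − 9.75% = +1.74 pp.

The unemployment rate changed by +1.74 percentage points.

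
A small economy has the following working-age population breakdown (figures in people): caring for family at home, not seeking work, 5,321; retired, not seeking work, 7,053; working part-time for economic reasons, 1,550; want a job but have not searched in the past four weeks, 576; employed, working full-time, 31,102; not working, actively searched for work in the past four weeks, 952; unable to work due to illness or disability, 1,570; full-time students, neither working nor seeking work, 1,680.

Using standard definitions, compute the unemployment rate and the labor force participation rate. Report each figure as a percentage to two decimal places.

Unemployment rate ≈ 2.83%; labor force participation rate ≈ 67.47%.

Employed = 1,550 + 31,102 = 32,652 (anyone who worked, including part-time for economic reasons, counts as employed).
Unemployed = 952.
Labor force = 32,652 + 952 = 33,604.
Not in labor force = 5,321 + 7,053 + 576 + 1,570 + 1,680 = 16,200 (those not working and not actively searching are outside the labor force — including those who want a job but have given up searching).
Civilian working-age population = 33,604 + 16,200 = 49,804.
Unemployment rate = 952 / 33,604 = 2.83%.
Labor force participation rate = 33,604 / 49,804 = 67.47%.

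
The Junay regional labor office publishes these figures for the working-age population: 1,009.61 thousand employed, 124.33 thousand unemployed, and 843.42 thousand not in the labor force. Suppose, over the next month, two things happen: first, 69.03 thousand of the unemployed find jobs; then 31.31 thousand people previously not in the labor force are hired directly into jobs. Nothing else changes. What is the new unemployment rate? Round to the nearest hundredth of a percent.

Initially, labor force = 1,009.61 + 124.33 = 1,133.94 thousand, so u = 124.33/1,133.94 = 10.96%.
After the first change, unemployed falls and employed rises by 69.03; labor force unchanged → E = 1,078.64, U = 55.30, labor force = 1,133.94 thousand.
After the second change, employed and labor force both rise by 31.31; unemployed unchanged → E = 1,109.95, U = 55.30, labor force = 1,165.25 thousand.
New unemployment rate = 55.30 / 1,165.25 = 4.75%.

New unemployment rate ≈ 4.75%.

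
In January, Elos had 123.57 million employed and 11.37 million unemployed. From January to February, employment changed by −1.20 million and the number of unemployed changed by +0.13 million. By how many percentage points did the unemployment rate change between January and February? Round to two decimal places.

The unemployment rate changed by +0.16 percentage points.

January: labor force = 123.57 + 11.37 = 134.94; u = 11.37/134.94 = 8.43%.
February: labor force = 122.37 + 11.50 = 133.87; u = 11.50/133.87 = 8.59%.
Change = 8.59% − 8.43% = +0.16 pp.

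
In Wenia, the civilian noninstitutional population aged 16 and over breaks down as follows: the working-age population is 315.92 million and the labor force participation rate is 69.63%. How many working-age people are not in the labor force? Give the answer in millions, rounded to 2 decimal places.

About 95.94 million are not in the labor force.

Share not in the labor force = 1 − 0.6963 = 0.3037.
Not in labor force = 0.3037 × 315.92 ≈ 95.94 million.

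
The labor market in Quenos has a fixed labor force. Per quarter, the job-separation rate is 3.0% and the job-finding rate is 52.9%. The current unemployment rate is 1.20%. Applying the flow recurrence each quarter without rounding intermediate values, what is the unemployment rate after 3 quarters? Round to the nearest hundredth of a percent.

Unemployment rate after three quarters ≈ 5.01%.

With a fixed labor force, u_{t+1} = u_t + s·(1−u_t) − f·u_t = u_t·(1−s−f) + s.
Here 1−s−f = 0.441 and s = 0.030.
u_1 = 0.012000 × 0.441 + 0.030 = 0.035292.
u_2 = 0.035292 × 0.441 + 0.030 = 0.045564.
u_3 = 0.045564 × 0.441 + 0.030 = 0.050094.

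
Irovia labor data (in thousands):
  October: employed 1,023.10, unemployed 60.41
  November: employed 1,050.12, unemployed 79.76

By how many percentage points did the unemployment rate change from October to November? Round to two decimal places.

October: labor force = 1,023.10 + 60.41 = 1,083.51; u = 60.41/1,083.51 = 5.58%.
November: labor force = 1,050.12 + 79.76 = 1,129.88; u = 79.76/1,129.88 = 7.06%.
Change = 7.06% − 5.58% = +1.48 pp.

The unemployment rate changed by +1.48 percentage points.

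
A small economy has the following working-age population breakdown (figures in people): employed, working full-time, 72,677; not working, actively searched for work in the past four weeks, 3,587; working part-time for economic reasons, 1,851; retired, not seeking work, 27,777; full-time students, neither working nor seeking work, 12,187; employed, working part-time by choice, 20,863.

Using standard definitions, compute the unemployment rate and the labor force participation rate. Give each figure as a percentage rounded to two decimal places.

Employed = 72,677 + 1,851 + 20,863 = 95,391 (anyone who worked, including part-time for economic reasons, counts as employed).
Unemployed = 3,587.
Labor force = 95,391 + 3,587 = 98,978.
Not in labor force = 27,777 + 12,187 = 39,964 (those not working and not actively searching are outside the labor force).
Civilian working-age population = 98,978 + 39,964 = 138,942.
Unemployment rate = 3,587 / 98,978 = 3.62%.
Labor force participation rate = 98,978 / 138,942 = 71.24%.

Unemployment rate ≈ 3.62%; labor force participation rate ≈ 71.24%.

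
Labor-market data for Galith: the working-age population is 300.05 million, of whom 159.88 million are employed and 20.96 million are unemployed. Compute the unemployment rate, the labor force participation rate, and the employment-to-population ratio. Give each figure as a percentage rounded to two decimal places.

Unemployment rate ≈ 11.59%; labor force participation rate ≈ 60.27%; employment-population ratio ≈ 53.28%.

Labor force = employed + unemployed = 159.88 + 20.96 = 180.84 million.
Unemployment rate = 20.96 / 180.84 = 11.59%.
Labor force participation rate = 180.84 / 300.05 = 60.27%.
Employment-population ratio = 159.88 / 300.05 = 53.28%.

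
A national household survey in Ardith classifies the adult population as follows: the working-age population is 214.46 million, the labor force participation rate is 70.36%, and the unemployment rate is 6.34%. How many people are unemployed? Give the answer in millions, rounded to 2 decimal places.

Labor force = 0.7036 × 214.46 = 150.89 million.
Unemployed = 0.0634 × 150.89 ≈ 9.57 million.

About 9.57 million are unemployed.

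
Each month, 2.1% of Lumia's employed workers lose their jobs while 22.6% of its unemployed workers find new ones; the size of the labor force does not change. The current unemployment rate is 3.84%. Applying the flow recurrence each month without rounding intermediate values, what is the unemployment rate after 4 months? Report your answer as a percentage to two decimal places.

With a fixed labor force, u_{t+1} = u_t + s·(1−u_t) − f·u_t = u_t·(1−s−f) + s.
Here 1−s−f = 0.753 and s = 0.021.
u_1 = 0.038400 × 0.753 + 0.021 = 0.049915.
u_2 = 0.049915 × 0.753 + 0.021 = 0.058586.
u_3 = 0.058586 × 0.753 + 0.021 = 0.065115.
u_4 = 0.065115 × 0.753 + 0.021 = 0.070032.

Unemployment rate after four months ≈ 7.00%.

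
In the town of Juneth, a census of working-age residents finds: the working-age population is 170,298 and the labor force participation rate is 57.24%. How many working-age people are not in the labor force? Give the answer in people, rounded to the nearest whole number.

Share not in the labor force = 1 − 0.5724 = 0.4276.
Not in labor force = 0.4276 × 170,298 ≈ 72,819.

About 72,819 are not in the labor force.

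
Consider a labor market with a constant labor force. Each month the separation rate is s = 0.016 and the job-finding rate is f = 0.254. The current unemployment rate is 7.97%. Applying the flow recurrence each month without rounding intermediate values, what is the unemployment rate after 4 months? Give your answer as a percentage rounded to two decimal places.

Unemployment rate after four months ≈ 6.51%.

With a fixed labor force, u_{t+1} = u_t + s·(1−u_t) − f·u_t = u_t·(1−s−f) + s.
Here 1−s−f = 0.730 and s = 0.016.
u_1 = 0.079700 × 0.730 + 0.016 = 0.074181.
u_2 = 0.074181 × 0.730 + 0.016 = 0.070152.
u_3 = 0.070152 × 0.730 + 0.016 = 0.067211.
u_4 = 0.067211 × 0.730 + 0.016 = 0.065064.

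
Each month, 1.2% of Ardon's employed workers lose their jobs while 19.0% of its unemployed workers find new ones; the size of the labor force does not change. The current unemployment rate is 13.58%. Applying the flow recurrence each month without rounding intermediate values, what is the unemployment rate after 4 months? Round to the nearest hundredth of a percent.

With a fixed labor force, u_{t+1} = u_t + s·(1−u_t) − f·u_t = u_t·(1−s−f) + s.
Here 1−s−f = 0.798 and s = 0.012.
u_1 = 0.135800 × 0.798 + 0.012 = 0.120368.
u_2 = 0.120368 × 0.798 + 0.012 = 0.108054.
u_3 = 0.108054 × 0.798 + 0.012 = 0.098227.
u_4 = 0.098227 × 0.798 + 0.012 = 0.090385.

Unemployment rate after four months ≈ 9.04%.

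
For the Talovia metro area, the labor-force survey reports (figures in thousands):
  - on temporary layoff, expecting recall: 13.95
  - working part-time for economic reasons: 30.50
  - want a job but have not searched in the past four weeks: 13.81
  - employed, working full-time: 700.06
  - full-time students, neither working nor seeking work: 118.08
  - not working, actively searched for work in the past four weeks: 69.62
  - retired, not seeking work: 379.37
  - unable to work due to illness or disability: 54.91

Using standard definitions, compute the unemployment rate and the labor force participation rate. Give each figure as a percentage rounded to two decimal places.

Unemployment rate ≈ 10.26%; labor force participation rate ≈ 58.98%.

Employed = 30.50 + 700.06 = 730.56 thousand (anyone who worked, including part-time for economic reasons, counts as employed).
Unemployed = 13.95 + 69.62 = 83.57 thousand (jobless and actively searching, or on temporary layoff).
Labor force = 730.56 + 83.57 = 814.13 thousand.
Not in labor force = 13.81 + 118.08 + 379.37 + 54.91 = 566.17 thousand (those not working and not actively searching are outside the labor force — including those who want a job but have given up searching).
Civilian working-age population = 814.13 + 566.17 = 1,380.30 thousand.
Unemployment rate = 83.57 / 814.13 = 10.26%.
Labor force participation rate = 814.13 / 1,380.30 = 58.98%.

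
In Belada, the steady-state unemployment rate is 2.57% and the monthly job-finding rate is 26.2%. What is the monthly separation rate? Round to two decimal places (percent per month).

Separation rate ≈ 0.69% per month.

From u* = s/(s+f): s = u·f/(1−u).
s = 0.0257 × 26.2 / (1 − 0.0257) = 0.6733 / 0.9743 ≈ 0.69% per month.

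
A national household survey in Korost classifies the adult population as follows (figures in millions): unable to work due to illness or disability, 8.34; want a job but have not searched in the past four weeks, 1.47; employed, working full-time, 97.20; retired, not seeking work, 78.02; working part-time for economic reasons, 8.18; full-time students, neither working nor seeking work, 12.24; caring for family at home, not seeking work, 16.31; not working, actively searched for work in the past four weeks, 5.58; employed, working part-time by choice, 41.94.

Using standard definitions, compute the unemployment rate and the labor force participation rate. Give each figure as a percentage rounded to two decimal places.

Employed = 97.20 + 8.18 + 41.94 = 147.32 million (anyone who worked, including part-time for economic reasons, counts as employed).
Unemployed = 5.58 million.
Labor force = 147.32 + 5.58 = 152.90 million.
Not in labor force = 8.34 + 1.47 + 78.02 + 12.24 + 16.31 = 116.38 million (those not working and not actively searching are outside the labor force — including those who want a job but have given up searching).
Civilian working-age population = 152.90 + 116.38 = 269.28 million.
Unemployment rate = 5.58 / 152.90 = 3.65%.
Labor force participation rate = 152.90 / 269.28 = 56.78%.

Unemployment rate ≈ 3.65%; labor force participation rate ≈ 56.78%.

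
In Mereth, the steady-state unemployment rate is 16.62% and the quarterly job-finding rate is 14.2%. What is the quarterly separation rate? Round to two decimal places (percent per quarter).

Separation rate ≈ 2.83% per quarter.

From u* = s/(s+f): s = u·f/(1−u).
s = 0.1662 × 14.2 / (1 − 0.1662) = 2.3600 / 0.8338 ≈ 2.83% per quarter.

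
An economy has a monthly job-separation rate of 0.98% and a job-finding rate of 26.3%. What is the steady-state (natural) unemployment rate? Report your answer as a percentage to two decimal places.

Steady-state unemployment rate ≈ 3.59%.

At steady state the flows balance: s·E = f·U, so U/(E+U) = s/(s+f).
u* = 0.98 / (0.98 + 26.3) = 0.98 / 27.28 = 3.59%.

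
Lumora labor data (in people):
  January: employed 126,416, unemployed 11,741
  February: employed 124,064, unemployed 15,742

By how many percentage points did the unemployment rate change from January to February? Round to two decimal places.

The unemployment rate changed by +2.76 percentage points.

January: labor force = 126,416 + 11,741 = 138,157; u = 11,741/138,157 = 8.50%.
February: labor force = 124,064 + 15,742 = 139,806; u = 15,742/139,806 = 11.26%.
Change = 11.26% − 8.50% = +2.76 pp.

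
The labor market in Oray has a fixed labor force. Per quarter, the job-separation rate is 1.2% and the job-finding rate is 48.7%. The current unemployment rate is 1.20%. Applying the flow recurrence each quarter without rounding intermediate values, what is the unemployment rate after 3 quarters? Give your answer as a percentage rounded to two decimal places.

With a fixed labor force, u_{t+1} = u_t + s·(1−u_t) − f·u_t = u_t·(1−s−f) + s.
Here 1−s−f = 0.501 and s = 0.012.
u_1 = 0.012000 × 0.501 + 0.012 = 0.018012.
u_2 = 0.018012 × 0.501 + 0.012 = 0.021024.
u_3 = 0.021024 × 0.501 + 0.012 = 0.022533.

Unemployment rate after three quarters ≈ 2.25%.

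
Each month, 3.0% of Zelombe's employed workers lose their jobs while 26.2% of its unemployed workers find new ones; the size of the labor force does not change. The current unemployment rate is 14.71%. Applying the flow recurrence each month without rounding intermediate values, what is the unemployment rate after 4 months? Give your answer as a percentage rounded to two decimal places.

Unemployment rate after four months ≈ 11.39%.

With a fixed labor force, u_{t+1} = u_t + s·(1−u_t) − f·u_t = u_t·(1−s−f) + s.
Here 1−s−f = 0.708 and s = 0.030.
u_1 = 0.147100 × 0.708 + 0.030 = 0.134147.
u_2 = 0.134147 × 0.708 + 0.030 = 0.124976.
u_3 = 0.124976 × 0.708 + 0.030 = 0.118483.
u_4 = 0.118483 × 0.708 + 0.030 = 0.113886.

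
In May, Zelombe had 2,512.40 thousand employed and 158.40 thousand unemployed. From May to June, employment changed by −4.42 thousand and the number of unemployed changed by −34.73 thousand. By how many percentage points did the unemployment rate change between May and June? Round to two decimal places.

The unemployment rate changed by −1.23 percentage points.

May: labor force = 2,512.40 + 158.40 = 2,670.80; u = 158.40/2,670.80 = 5.93%.
June: labor force = 2,507.98 + 123.67 = 2,631.65; u = 123.67/2,631.65 = 4.70%.
Change = 4.70% − 5.93% = −1.23 pp.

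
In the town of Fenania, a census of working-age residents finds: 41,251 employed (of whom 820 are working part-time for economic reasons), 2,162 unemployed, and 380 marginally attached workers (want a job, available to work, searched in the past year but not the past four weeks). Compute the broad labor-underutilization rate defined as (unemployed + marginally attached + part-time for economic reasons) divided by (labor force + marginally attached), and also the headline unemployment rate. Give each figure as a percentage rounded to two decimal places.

Broad underutilization rate ≈ 7.68%; headline unemployment rate ≈ 4.98%.

Labor force = 41,251 + 2,162 = 43,413.
Numerator = 2,162 + 380 + 820 = 3,362.
Denominator = 43,413 + 380 = 43,793.
Broad rate = 3,362 / 43,793 = 7.68%.
Headline unemployment rate = 2,162 / 43,413 = 4.98%.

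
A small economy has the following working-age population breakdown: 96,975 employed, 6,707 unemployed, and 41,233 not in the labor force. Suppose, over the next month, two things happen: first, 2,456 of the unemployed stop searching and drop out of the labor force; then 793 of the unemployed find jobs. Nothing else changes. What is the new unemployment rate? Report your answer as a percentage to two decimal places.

New unemployment rate ≈ 3.42%.

Initially, labor force = 96,975 + 6,707 = 103,682, so u = 6,707/103,682 = 6.47%.
After the first change, unemployed and labor force both fall by 2,456 → E = 96,975, U = 4,251, labor force = 101,226.
After the second change, unemployed falls and employed rises by 793; labor force unchanged → E = 97,768, U = 3,458, labor force = 101,226.
New unemployment rate = 3,458 / 101,226 = 3.42%.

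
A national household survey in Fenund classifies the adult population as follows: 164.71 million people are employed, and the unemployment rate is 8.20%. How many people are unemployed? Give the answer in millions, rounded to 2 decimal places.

About 14.71 million are unemployed.

Let U be the number unemployed. The labor force is E + U, and U/(E+U) = 0.0820.
So U = 0.0820 × 164.71 / (1 − 0.0820) = 13.5062 / 0.9180 ≈ 14.71 million.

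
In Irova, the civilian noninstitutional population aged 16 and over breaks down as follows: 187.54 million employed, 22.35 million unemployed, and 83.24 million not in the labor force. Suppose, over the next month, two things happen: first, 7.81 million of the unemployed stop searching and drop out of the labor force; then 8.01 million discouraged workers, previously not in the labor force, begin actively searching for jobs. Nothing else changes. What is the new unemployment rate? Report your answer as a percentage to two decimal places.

Initially, labor force = 187.54 + 22.35 = 209.89 million, so u = 22.35/209.89 = 10.65%.
After the first change, unemployed and labor force both fall by 7.81 → E = 187.54, U = 14.54, labor force = 202.08 million.
After the second change, unemployed and labor force both rise by 8.01 → E = 187.54, U = 22.55, labor force = 210.09 million.
New unemployment rate = 22.55 / 210.09 = 10.73%.

New unemployment rate ≈ 10.73%.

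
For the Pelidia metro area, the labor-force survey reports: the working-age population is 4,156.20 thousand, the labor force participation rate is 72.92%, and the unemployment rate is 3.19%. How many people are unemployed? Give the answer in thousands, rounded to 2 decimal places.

About 96.68 thousand are unemployed.

Labor force = 0.7292 × 4,156.20 = 3,030.70 thousand.
Unemployed = 0.0319 × 3,030.70 ≈ 96.68 thousand.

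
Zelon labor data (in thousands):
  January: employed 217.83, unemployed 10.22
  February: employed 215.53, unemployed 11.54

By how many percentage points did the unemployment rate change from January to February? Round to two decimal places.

January: labor force = 217.83 + 10.22 = 228.05; u = 10.22/228.05 = 4.48%.
February: labor force = 215.53 + 11.54 = 227.07; u = 11.54/227.07 = 5.08%.
Change = 5.08% − 4.48% = +0.60 pp.

The unemployment rate changed by +0.60 percentage points.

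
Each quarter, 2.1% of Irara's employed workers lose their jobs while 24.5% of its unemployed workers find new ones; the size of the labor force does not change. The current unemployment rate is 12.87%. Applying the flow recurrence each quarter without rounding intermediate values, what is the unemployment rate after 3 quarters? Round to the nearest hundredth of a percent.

Unemployment rate after three quarters ≈ 9.86%.

With a fixed labor force, u_{t+1} = u_t + s·(1−u_t) − f·u_t = u_t·(1−s−f) + s.
Here 1−s−f = 0.734 and s = 0.021.
u_1 = 0.128700 × 0.734 + 0.021 = 0.115466.
u_2 = 0.115466 × 0.734 + 0.021 = 0.105752.
u_3 = 0.105752 × 0.734 + 0.021 = 0.098622.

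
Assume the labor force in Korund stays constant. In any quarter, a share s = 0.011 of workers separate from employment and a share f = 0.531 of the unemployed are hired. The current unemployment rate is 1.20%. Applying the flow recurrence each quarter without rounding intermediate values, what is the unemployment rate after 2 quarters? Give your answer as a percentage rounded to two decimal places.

Unemployment rate after two quarters ≈ 1.86%.

With a fixed labor force, u_{t+1} = u_t + s·(1−u_t) − f·u_t = u_t·(1−s−f) + s.
Here 1−s−f = 0.458 and s = 0.011.
u_1 = 0.012000 × 0.458 + 0.011 = 0.016496.
u_2 = 0.016496 × 0.458 + 0.011 = 0.018555.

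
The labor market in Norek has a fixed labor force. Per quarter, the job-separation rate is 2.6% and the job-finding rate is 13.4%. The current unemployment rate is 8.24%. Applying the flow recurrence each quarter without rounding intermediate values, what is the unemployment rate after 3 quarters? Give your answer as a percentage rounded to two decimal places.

Unemployment rate after three quarters ≈ 11.50%.

With a fixed labor force, u_{t+1} = u_t + s·(1−u_t) − f·u_t = u_t·(1−s−f) + s.
Here 1−s−f = 0.840 and s = 0.026.
u_1 = 0.082400 × 0.840 + 0.026 = 0.095216.
u_2 = 0.095216 × 0.840 + 0.026 = 0.105981.
u_3 = 0.105981 × 0.840 + 0.026 = 0.115024.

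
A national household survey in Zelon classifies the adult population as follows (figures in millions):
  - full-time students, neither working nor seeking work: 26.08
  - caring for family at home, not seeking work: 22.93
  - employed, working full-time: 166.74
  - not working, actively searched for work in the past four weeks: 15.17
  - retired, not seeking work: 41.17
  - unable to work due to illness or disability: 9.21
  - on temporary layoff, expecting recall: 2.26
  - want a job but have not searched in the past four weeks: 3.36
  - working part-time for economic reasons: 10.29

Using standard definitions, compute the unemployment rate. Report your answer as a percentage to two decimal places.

Employed = 166.74 + 10.29 = 177.03 million (anyone who worked, including part-time for economic reasons, counts as employed).
Unemployed = 15.17 + 2.26 = 17.43 million (jobless and actively searching, or on temporary layoff).
Labor force = 177.03 + 17.43 = 194.46 million.
Unemployment rate = 17.43 / 194.46 = 8.96%.

Unemployment rate ≈ 8.96%.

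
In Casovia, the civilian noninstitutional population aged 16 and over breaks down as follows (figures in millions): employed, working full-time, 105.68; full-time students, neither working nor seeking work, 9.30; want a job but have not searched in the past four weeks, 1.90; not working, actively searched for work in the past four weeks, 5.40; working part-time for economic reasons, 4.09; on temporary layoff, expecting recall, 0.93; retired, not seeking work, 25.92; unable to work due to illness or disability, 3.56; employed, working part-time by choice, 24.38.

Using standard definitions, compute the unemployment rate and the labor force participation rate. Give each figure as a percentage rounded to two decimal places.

Employed = 105.68 + 4.09 + 24.38 = 134.15 million (anyone who worked, including part-time for economic reasons, counts as employed).
Unemployed = 5.40 + 0.93 = 6.33 million (jobless and actively searching, or on temporary layoff).
Labor force = 134.15 + 6.33 = 140.48 million.
Not in labor force = 9.30 + 1.90 + 25.92 + 3.56 = 40.68 million (those not working and not actively searching are outside the labor force — including those who want a job but have given up searching).
Civilian working-age population = 140.48 + 40.68 = 181.16 million.
Unemployment rate = 6.33 / 140.48 = 4.51%.
Labor force participation rate = 140.48 / 181.16 = 77.54%.

Unemployment rate ≈ 4.51%; labor force participation rate ≈ 77.54%.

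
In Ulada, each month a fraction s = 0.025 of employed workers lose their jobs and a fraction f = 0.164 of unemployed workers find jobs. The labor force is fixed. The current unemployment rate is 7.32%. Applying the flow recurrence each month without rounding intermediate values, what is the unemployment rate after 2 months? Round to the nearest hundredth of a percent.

With a fixed labor force, u_{t+1} = u_t + s·(1−u_t) − f·u_t = u_t·(1−s−f) + s.
Here 1−s−f = 0.811 and s = 0.025.
u_1 = 0.073200 × 0.811 + 0.025 = 0.084365.
u_2 = 0.084365 × 0.811 + 0.025 = 0.093420.

Unemployment rate after two months ≈ 9.34%.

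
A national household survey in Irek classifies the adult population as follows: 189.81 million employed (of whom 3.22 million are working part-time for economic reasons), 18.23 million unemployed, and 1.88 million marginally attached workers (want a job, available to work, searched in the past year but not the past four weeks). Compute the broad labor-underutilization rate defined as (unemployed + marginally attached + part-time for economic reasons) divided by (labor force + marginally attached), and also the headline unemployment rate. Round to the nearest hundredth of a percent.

Broad underutilization rate ≈ 11.11%; headline unemployment rate ≈ 8.76%.

Labor force = 189.81 + 18.23 = 208.04 million.
Numerator = 18.23 + 1.88 + 3.22 = 23.33 million.
Denominator = 208.04 + 1.88 = 209.92 million.
Broad rate = 23.33 / 209.92 = 11.11%.
Headline unemployment rate = 18.23 / 208.04 = 8.76%.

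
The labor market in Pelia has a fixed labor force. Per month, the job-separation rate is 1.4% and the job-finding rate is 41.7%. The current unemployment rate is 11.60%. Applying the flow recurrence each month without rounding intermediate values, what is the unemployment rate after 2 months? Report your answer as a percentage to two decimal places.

Unemployment rate after two months ≈ 5.95%.

With a fixed labor force, u_{t+1} = u_t + s·(1−u_t) − f·u_t = u_t·(1−s−f) + s.
Here 1−s−f = 0.569 and s = 0.014.
u_1 = 0.116000 × 0.569 + 0.014 = 0.080004.
u_2 = 0.080004 × 0.569 + 0.014 = 0.059522.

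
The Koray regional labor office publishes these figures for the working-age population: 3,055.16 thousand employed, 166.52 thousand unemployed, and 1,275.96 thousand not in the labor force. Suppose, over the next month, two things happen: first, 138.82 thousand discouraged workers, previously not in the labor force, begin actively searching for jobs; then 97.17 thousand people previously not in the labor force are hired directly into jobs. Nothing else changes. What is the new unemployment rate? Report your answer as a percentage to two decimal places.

Initially, labor force = 3,055.16 + 166.52 = 3,221.68 thousand, so u = 166.52/3,221.68 = 5.17%.
After the first change, unemployed and labor force both rise by 138.82 → E = 3,055.16, U = 305.34, labor force = 3,360.50 thousand.
After the second change, employed and labor force both rise by 97.17; unemployed unchanged → E = 3,152.33, U = 305.34, labor force = 3,457.67 thousand.
New unemployment rate = 305.34 / 3,457.67 = 8.83%.

New unemployment rate ≈ 8.83%.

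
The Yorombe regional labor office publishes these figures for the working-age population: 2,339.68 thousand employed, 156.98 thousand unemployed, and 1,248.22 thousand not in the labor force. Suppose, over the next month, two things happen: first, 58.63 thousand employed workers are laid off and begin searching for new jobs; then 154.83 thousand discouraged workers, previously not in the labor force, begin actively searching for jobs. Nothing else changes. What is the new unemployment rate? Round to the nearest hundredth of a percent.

Initially, labor force = 2,339.68 + 156.98 = 2,496.66 thousand, so u = 156.98/2,496.66 = 6.29%.
After the first change, employed falls and unemployed rises by 58.63; labor force unchanged → E = 2,281.05, U = 215.61, labor force = 2,496.66 thousand.
After the second change, unemployed and labor force both rise by 154.83 → E = 2,281.05, U = 370.44, labor force = 2,651.49 thousand.
New unemployment rate = 370.44 / 2,651.49 = 13.97%.

New unemployment rate ≈ 13.97%.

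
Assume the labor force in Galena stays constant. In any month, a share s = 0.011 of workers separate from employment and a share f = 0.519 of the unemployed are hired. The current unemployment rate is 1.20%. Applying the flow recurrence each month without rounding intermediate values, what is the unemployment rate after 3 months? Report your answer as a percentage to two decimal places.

Unemployment rate after three months ≈ 1.98%.

With a fixed labor force, u_{t+1} = u_t + s·(1−u_t) − f·u_t = u_t·(1−s−f) + s.
Here 1−s−f = 0.470 and s = 0.011.
u_1 = 0.012000 × 0.470 + 0.011 = 0.016640.
u_2 = 0.016640 × 0.470 + 0.011 = 0.018821.
u_3 = 0.018821 × 0.470 + 0.011 = 0.019846.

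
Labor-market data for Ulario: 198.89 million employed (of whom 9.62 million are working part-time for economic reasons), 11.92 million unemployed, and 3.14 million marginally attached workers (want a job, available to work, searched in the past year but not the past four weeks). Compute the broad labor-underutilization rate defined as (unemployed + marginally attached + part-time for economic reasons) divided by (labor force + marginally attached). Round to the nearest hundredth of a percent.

Broad underutilization rate ≈ 11.54%.

Labor force = 198.89 + 11.92 = 210.81 million.
Numerator = 11.92 + 3.14 + 9.62 = 24.68 million.
Denominator = 210.81 + 3.14 = 213.95 million.
Broad rate = 24.68 / 213.95 = 11.54%.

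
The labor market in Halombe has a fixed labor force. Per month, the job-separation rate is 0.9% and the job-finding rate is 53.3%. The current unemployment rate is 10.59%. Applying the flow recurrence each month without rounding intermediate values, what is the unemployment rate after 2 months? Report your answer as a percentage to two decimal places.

With a fixed labor force, u_{t+1} = u_t + s·(1−u_t) − f·u_t = u_t·(1−s−f) + s.
Here 1−s−f = 0.458 and s = 0.009.
u_1 = 0.105900 × 0.458 + 0.009 = 0.057502.
u_2 = 0.057502 × 0.458 + 0.009 = 0.035336.

Unemployment rate after two months ≈ 3.53%.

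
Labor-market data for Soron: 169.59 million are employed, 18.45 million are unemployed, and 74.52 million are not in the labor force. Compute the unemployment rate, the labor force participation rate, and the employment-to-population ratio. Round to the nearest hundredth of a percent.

Labor force = employed + unemployed = 169.59 + 18.45 = 188.04 million.
Working-age population = 188.04 + 74.52 = 262.56 million.
Unemployment rate = 18.45 / 188.04 = 9.81%.
Labor force participation rate = 188.04 / 262.56 = 71.62%.
Employment-population ratio = 169.59 / 262.56 = 64.59%.

Unemployment rate ≈ 9.81%; labor force participation rate ≈ 71.62%; employment-population ratio ≈ 64.59%.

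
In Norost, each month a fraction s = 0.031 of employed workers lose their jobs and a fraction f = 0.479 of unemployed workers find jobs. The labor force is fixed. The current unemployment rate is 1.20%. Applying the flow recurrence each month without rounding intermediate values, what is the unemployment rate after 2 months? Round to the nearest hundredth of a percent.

Unemployment rate after two months ≈ 4.91%.

With a fixed labor force, u_{t+1} = u_t + s·(1−u_t) − f·u_t = u_t·(1−s−f) + s.
Here 1−s−f = 0.490 and s = 0.031.
u_1 = 0.012000 × 0.490 + 0.031 = 0.036880.
u_2 = 0.036880 × 0.490 + 0.031 = 0.049071.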